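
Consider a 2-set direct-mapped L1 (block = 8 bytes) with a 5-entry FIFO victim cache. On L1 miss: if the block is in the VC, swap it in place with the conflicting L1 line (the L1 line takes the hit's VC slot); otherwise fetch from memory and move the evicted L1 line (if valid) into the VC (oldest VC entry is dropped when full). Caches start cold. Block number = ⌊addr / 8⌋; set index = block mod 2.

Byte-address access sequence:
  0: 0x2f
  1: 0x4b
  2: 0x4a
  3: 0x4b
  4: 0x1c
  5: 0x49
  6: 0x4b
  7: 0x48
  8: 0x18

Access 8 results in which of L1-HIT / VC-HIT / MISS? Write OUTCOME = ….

  [0] addr=0x2f blk=5 s=1: MISS | VC []
  [1] addr=0x4b blk=9 s=1: MISS | VC [5]
  [2] addr=0x4a blk=9 s=1: L1-HIT | VC [5]
  [3] addr=0x4b blk=9 s=1: L1-HIT | VC [5]
  [4] addr=0x1c blk=3 s=1: MISS | VC [5, 9]
  [5] addr=0x49 blk=9 s=1: VC-HIT | VC [5, 3]
  [6] addr=0x4b blk=9 s=1: L1-HIT | VC [5, 3]
  [7] addr=0x48 blk=9 s=1: L1-HIT | VC [5, 3]
  [8] addr=0x18 blk=3 s=1: VC-HIT | VC [5, 9]

OUTCOME = VC-HIT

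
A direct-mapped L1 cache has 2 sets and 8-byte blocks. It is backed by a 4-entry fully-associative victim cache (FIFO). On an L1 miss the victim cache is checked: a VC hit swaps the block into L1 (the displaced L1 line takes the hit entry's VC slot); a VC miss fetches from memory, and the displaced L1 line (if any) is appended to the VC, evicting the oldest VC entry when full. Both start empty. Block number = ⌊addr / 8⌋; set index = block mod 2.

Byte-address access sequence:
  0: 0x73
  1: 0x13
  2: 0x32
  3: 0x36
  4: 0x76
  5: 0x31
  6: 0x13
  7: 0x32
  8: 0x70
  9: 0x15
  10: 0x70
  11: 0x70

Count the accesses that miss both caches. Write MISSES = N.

  [0] addr=0x73 blk=14 s=0: MISS | VC []
  [1] addr=0x13 blk=2 s=0: MISS | VC [14]
  [2] addr=0x32 blk=6 s=0: MISS | VC [14, 2]
  [3] addr=0x36 blk=6 s=0: L1-HIT | VC [14, 2]
  [4] addr=0x76 blk=14 s=0: VC-HIT | VC [6, 2]
  [5] addr=0x31 blk=6 s=0: VC-HIT | VC [14, 2]
  [6] addr=0x13 blk=2 s=0: VC-HIT | VC [14, 6]
  [7] addr=0x32 blk=6 s=0: VC-HIT | VC [14, 2]
  [8] addr=0x70 blk=14 s=0: VC-HIT | VC [6, 2]
  [9] addr=0x15 blk=2 s=0: VC-HIT | VC [6, 14]
  [10] addr=0x70 blk=14 s=0: VC-HIT | VC [6, 2]
  [11] addr=0x70 blk=14 s=0: L1-HIT | VC [6, 2]

MISSES = 3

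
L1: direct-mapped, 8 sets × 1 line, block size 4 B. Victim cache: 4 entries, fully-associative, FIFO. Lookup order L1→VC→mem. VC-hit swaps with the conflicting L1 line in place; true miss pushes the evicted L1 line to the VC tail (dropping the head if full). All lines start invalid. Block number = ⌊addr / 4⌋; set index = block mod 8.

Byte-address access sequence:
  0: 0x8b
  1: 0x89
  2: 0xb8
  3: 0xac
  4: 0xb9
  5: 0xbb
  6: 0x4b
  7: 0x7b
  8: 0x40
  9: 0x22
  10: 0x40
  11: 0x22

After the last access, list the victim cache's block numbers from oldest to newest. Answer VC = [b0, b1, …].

0: 0x8b (blk 34, set 2) → MISS  vc=[]
1: 0x89 (blk 34, set 2) → L1-HIT  vc=[]
2: 0xb8 (blk 46, set 6) → MISS  vc=[]
3: 0xac (blk 43, set 3) → MISS  vc=[]
4: 0xb9 (blk 46, set 6) → L1-HIT  vc=[]
5: 0xbb (blk 46, set 6) → L1-HIT  vc=[]
6: 0x4b (blk 18, set 2) → MISS  vc=[34]
7: 0x7b (blk 30, set 6) → MISS  vc=[34, 46]
8: 0x40 (blk 16, set 0) → MISS  vc=[34, 46]
9: 0x22 (blk 8, set 0) → MISS  vc=[34, 46, 16]
10: 0x40 (blk 16, set 0) → VC-HIT  vc=[34, 46, 8]
11: 0x22 (blk 8, set 0) → VC-HIT  vc=[34, 46, 16]

VC = [34, 46, 16]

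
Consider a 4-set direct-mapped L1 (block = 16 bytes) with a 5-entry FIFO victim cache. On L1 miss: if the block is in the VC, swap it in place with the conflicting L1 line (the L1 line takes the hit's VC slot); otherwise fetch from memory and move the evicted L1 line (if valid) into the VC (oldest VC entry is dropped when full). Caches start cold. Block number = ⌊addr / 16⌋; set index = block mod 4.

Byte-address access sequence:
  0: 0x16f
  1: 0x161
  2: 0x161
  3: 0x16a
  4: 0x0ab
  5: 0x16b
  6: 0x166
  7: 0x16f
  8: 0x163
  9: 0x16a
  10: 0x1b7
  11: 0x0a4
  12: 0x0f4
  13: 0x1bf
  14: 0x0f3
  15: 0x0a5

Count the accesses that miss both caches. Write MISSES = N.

MISSES = 4

#0 0x16f→b22/s2 MISS; vc=[]
#1 0x161→b22/s2 L1-HIT; vc=[]
#2 0x161→b22/s2 L1-HIT; vc=[]
#3 0x16a→b22/s2 L1-HIT; vc=[]
#4 0xab→b10/s2 MISS; vc=[22]
#5 0x16b→b22/s2 VC-HIT; vc=[10]
#6 0x166→b22/s2 L1-HIT; vc=[10]
#7 0x16f→b22/s2 L1-HIT; vc=[10]
#8 0x163→b22/s2 L1-HIT; vc=[10]
#9 0x16a→b22/s2 L1-HIT; vc=[10]
#10 0x1b7→b27/s3 MISS; vc=[10]
#11 0xa4→b10/s2 VC-HIT; vc=[22]
#12 0xf4→b15/s3 MISS; vc=[22,27]
#13 0x1bf→b27/s3 VC-HIT; vc=[22,15]
#14 0xf3→b15/s3 VC-HIT; vc=[22,27]
#15 0xa5→b10/s2 L1-HIT; vc=[22,27]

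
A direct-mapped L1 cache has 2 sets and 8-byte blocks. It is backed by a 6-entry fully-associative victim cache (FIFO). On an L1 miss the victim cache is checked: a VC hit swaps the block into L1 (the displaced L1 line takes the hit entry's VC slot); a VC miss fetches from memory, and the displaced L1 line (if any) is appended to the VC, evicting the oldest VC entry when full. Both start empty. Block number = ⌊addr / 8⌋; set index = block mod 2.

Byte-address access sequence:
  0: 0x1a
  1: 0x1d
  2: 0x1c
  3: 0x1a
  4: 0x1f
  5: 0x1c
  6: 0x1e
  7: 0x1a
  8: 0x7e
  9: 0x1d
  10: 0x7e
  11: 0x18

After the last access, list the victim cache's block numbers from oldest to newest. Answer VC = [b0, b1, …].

VC = [15]

  [0] addr=0x1a blk=3 s=1: MISS | VC []
  [1] addr=0x1d blk=3 s=1: L1-HIT | VC []
  [2] addr=0x1c blk=3 s=1: L1-HIT | VC []
  [3] addr=0x1a blk=3 s=1: L1-HIT | VC []
  [4] addr=0x1f blk=3 s=1: L1-HIT | VC []
  [5] addr=0x1c blk=3 s=1: L1-HIT | VC []
  [6] addr=0x1e blk=3 s=1: L1-HIT | VC []
  [7] addr=0x1a blk=3 s=1: L1-HIT | VC []
  [8] addr=0x7e blk=15 s=1: MISS | VC [3]
  [9] addr=0x1d blk=3 s=1: VC-HIT | VC [15]
  [10] addr=0x7e blk=15 s=1: VC-HIT | VC [3]
  [11] addr=0x18 blk=3 s=1: VC-HIT | VC [15]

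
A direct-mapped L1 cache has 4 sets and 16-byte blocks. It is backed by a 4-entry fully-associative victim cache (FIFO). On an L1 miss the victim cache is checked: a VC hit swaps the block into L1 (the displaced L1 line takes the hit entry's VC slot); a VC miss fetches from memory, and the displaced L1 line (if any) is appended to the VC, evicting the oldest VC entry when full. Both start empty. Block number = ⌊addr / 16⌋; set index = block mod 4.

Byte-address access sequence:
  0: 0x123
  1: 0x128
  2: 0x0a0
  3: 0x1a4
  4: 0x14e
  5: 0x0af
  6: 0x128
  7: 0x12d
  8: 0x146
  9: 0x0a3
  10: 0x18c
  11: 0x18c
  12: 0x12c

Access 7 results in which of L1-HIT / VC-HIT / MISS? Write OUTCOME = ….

  [0] addr=0x123 blk=18 s=2: MISS | VC []
  [1] addr=0x128 blk=18 s=2: L1-HIT | VC []
  [2] addr=0xa0 blk=10 s=2: MISS | VC [18]
  [3] addr=0x1a4 blk=26 s=2: MISS | VC [18, 10]
  [4] addr=0x14e blk=20 s=0: MISS | VC [18, 10]
  [5] addr=0xaf blk=10 s=2: VC-HIT | VC [18, 26]
  [6] addr=0x128 blk=18 s=2: VC-HIT | VC [10, 26]
  [7] addr=0x12d blk=18 s=2: L1-HIT | VC [10, 26]
  [8] addr=0x146 blk=20 s=0: L1-HIT | VC [10, 26]
  [9] addr=0xa3 blk=10 s=2: VC-HIT | VC [18, 26]
  [10] addr=0x18c blk=24 s=0: MISS | VC [18, 26, 20]
  [11] addr=0x18c blk=24 s=0: L1-HIT | VC [18, 26, 20]
  [12] addr=0x12c blk=18 s=2: VC-HIT | VC [10, 26, 20]

OUTCOME = L1-HIT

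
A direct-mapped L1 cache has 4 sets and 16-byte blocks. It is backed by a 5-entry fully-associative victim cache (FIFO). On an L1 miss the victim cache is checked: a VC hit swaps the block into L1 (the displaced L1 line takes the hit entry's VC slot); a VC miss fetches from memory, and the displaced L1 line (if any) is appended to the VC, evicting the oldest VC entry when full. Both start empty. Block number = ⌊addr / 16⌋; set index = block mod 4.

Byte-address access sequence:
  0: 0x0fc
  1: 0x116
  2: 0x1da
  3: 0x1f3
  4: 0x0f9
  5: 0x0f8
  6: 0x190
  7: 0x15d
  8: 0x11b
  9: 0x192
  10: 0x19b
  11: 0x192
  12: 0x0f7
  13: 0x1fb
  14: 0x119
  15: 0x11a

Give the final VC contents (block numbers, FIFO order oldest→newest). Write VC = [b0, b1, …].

0: 0xfc (blk 15, set 3) → MISS  vc=[]
1: 0x116 (blk 17, set 1) → MISS  vc=[]
2: 0x1da (blk 29, set 1) → MISS  vc=[17]
3: 0x1f3 (blk 31, set 3) → MISS  vc=[17, 15]
4: 0xf9 (blk 15, set 3) → VC-HIT  vc=[17, 31]
5: 0xf8 (blk 15, set 3) → L1-HIT  vc=[17, 31]
6: 0x190 (blk 25, set 1) → MISS  vc=[17, 31, 29]
7: 0x15d (blk 21, set 1) → MISS  vc=[17, 31, 29, 25]
8: 0x11b (blk 17, set 1) → VC-HIT  vc=[21, 31, 29, 25]
9: 0x192 (blk 25, set 1) → VC-HIT  vc=[21, 31, 29, 17]
10: 0x19b (blk 25, set 1) → L1-HIT  vc=[21, 31, 29, 17]
11: 0x192 (blk 25, set 1) → L1-HIT  vc=[21, 31, 29, 17]
12: 0xf7 (blk 15, set 3) → L1-HIT  vc=[21, 31, 29, 17]
13: 0x1fb (blk 31, set 3) → VC-HIT  vc=[21, 15, 29, 17]
14: 0x119 (blk 17, set 1) → VC-HIT  vc=[21, 15, 29, 25]
15: 0x11a (blk 17, set 1) → L1-HIT  vc=[21, 15, 29, 25]

VC = [21, 15, 29, 25]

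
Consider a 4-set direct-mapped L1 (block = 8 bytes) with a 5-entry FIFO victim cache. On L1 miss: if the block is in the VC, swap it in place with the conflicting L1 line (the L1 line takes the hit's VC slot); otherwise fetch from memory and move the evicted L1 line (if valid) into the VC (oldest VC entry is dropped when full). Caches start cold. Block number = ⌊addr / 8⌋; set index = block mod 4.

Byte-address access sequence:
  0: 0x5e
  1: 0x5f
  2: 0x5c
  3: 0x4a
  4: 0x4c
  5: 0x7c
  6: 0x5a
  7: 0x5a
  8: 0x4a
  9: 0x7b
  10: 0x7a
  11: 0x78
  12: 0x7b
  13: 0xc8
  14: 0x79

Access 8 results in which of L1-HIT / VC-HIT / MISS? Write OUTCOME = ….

OUTCOME = L1-HIT

0: 0x5e (blk 11, set 3) → MISS  vc=[]
1: 0x5f (blk 11, set 3) → L1-HIT  vc=[]
2: 0x5c (blk 11, set 3) → L1-HIT  vc=[]
3: 0x4a (blk 9, set 1) → MISS  vc=[]
4: 0x4c (blk 9, set 1) → L1-HIT  vc=[]
5: 0x7c (blk 15, set 3) → MISS  vc=[11]
6: 0x5a (blk 11, set 3) → VC-HIT  vc=[15]
7: 0x5a (blk 11, set 3) → L1-HIT  vc=[15]
8: 0x4a (blk 9, set 1) → L1-HIT  vc=[15]
9: 0x7b (blk 15, set 3) → VC-HIT  vc=[11]
10: 0x7a (blk 15, set 3) → L1-HIT  vc=[11]
11: 0x78 (blk 15, set 3) → L1-HIT  vc=[11]
12: 0x7b (blk 15, set 3) → L1-HIT  vc=[11]
13: 0xc8 (blk 25, set 1) → MISS  vc=[11, 9]
14: 0x79 (blk 15, set 3) → L1-HIT  vc=[11, 9]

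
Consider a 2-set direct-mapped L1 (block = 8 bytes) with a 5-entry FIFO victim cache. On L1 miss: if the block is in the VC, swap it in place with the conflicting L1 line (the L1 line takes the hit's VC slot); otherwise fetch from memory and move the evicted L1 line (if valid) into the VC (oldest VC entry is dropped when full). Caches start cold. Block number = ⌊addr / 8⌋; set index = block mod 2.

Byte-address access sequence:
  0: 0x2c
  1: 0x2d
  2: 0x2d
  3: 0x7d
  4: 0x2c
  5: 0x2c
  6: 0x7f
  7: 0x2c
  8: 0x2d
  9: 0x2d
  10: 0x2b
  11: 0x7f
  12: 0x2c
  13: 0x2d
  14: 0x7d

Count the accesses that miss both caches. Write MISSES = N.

#0 0x2c→b5/s1 MISS; vc=[]
#1 0x2d→b5/s1 L1-HIT; vc=[]
#2 0x2d→b5/s1 L1-HIT; vc=[]
#3 0x7d→b15/s1 MISS; vc=[5]
#4 0x2c→b5/s1 VC-HIT; vc=[15]
#5 0x2c→b5/s1 L1-HIT; vc=[15]
#6 0x7f→b15/s1 VC-HIT; vc=[5]
#7 0x2c→b5/s1 VC-HIT; vc=[15]
#8 0x2d→b5/s1 L1-HIT; vc=[15]
#9 0x2d→b5/s1 L1-HIT; vc=[15]
#10 0x2b→b5/s1 L1-HIT; vc=[15]
#11 0x7f→b15/s1 VC-HIT; vc=[5]
#12 0x2c→b5/s1 VC-HIT; vc=[15]
#13 0x2d→b5/s1 L1-HIT; vc=[15]
#14 0x7d→b15/s1 VC-HIT; vc=[5]

MISSES = 2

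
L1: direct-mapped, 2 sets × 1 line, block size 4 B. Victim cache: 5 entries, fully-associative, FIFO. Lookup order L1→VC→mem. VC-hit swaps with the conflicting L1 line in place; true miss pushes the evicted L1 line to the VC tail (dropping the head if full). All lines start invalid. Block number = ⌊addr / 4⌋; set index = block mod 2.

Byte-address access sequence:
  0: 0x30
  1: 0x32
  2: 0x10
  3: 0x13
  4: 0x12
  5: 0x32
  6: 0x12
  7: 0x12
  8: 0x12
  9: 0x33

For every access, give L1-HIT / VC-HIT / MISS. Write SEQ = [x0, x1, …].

SEQ = [MISS, L1-HIT, MISS, L1-HIT, L1-HIT, VC-HIT, VC-HIT, L1-HIT, L1-HIT, VC-HIT]

  [0] addr=0x30 blk=12 s=0: MISS | VC []
  [1] addr=0x32 blk=12 s=0: L1-HIT | VC []
  [2] addr=0x10 blk=4 s=0: MISS | VC [12]
  [3] addr=0x13 blk=4 s=0: L1-HIT | VC [12]
  [4] addr=0x12 blk=4 s=0: L1-HIT | VC [12]
  [5] addr=0x32 blk=12 s=0: VC-HIT | VC [4]
  [6] addr=0x12 blk=4 s=0: VC-HIT | VC [12]
  [7] addr=0x12 blk=4 s=0: L1-HIT | VC [12]
  [8] addr=0x12 blk=4 s=0: L1-HIT | VC [12]
  [9] addr=0x33 blk=12 s=0: VC-HIT | VC [4]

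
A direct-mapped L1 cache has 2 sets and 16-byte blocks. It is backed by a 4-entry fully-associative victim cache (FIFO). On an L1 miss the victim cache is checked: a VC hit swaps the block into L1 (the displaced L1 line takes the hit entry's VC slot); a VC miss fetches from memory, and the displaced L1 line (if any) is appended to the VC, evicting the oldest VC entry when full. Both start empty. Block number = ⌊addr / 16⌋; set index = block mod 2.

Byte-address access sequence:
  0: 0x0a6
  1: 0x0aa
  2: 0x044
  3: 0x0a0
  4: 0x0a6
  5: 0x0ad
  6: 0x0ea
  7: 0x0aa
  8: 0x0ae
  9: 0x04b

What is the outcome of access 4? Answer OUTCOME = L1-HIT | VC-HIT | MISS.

OUTCOME = L1-HIT

  [0] addr=0xa6 blk=10 s=0: MISS | VC []
  [1] addr=0xaa blk=10 s=0: L1-HIT | VC []
  [2] addr=0x44 blk=4 s=0: MISS | VC [10]
  [3] addr=0xa0 blk=10 s=0: VC-HIT | VC [4]
  [4] addr=0xa6 blk=10 s=0: L1-HIT | VC [4]
  [5] addr=0xad blk=10 s=0: L1-HIT | VC [4]
  [6] addr=0xea blk=14 s=0: MISS | VC [4, 10]
  [7] addr=0xaa blk=10 s=0: VC-HIT | VC [4, 14]
  [8] addr=0xae blk=10 s=0: L1-HIT | VC [4, 14]
  [9] addr=0x4b blk=4 s=0: VC-HIT | VC [10, 14]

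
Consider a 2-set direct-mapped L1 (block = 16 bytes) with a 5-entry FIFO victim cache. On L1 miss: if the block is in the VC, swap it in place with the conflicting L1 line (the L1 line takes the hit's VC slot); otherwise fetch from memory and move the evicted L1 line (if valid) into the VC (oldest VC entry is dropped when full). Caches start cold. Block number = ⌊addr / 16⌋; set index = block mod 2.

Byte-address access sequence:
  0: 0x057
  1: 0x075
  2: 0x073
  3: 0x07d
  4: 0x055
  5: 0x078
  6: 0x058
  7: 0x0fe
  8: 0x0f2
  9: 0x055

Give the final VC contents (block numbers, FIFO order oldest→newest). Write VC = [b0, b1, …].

  [0] addr=0x57 blk=5 s=1: MISS | VC []
  [1] addr=0x75 blk=7 s=1: MISS | VC [5]
  [2] addr=0x73 blk=7 s=1: L1-HIT | VC [5]
  [3] addr=0x7d blk=7 s=1: L1-HIT | VC [5]
  [4] addr=0x55 blk=5 s=1: VC-HIT | VC [7]
  [5] addr=0x78 blk=7 s=1: VC-HIT | VC [5]
  [6] addr=0x58 blk=5 s=1: VC-HIT | VC [7]
  [7] addr=0xfe blk=15 s=1: MISS | VC [7, 5]
  [8] addr=0xf2 blk=15 s=1: L1-HIT | VC [7, 5]
  [9] addr=0x55 blk=5 s=1: VC-HIT | VC [7, 15]

VC = [7, 15]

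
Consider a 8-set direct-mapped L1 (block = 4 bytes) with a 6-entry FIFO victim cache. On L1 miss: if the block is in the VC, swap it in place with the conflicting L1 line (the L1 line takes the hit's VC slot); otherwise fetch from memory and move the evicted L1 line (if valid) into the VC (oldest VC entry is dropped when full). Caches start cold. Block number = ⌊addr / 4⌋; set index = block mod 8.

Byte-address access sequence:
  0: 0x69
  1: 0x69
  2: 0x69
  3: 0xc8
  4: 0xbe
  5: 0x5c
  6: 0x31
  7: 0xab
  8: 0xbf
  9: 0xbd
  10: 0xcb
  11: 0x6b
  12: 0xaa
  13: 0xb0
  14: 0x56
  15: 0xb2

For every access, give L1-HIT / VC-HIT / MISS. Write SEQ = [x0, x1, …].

#0 0x69→b26/s2 MISS; vc=[]
#1 0x69→b26/s2 L1-HIT; vc=[]
#2 0x69→b26/s2 L1-HIT; vc=[]
#3 0xc8→b50/s2 MISS; vc=[26]
#4 0xbe→b47/s7 MISS; vc=[26]
#5 0x5c→b23/s7 MISS; vc=[26,47]
#6 0x31→b12/s4 MISS; vc=[26,47]
#7 0xab→b42/s2 MISS; vc=[26,47,50]
#8 0xbf→b47/s7 VC-HIT; vc=[26,23,50]
#9 0xbd→b47/s7 L1-HIT; vc=[26,23,50]
#10 0xcb→b50/s2 VC-HIT; vc=[26,23,42]
#11 0x6b→b26/s2 VC-HIT; vc=[50,23,42]
#12 0xaa→b42/s2 VC-HIT; vc=[50,23,26]
#13 0xb0→b44/s4 MISS; vc=[50,23,26,12]
#14 0x56→b21/s5 MISS; vc=[50,23,26,12]
#15 0xb2→b44/s4 L1-HIT; vc=[50,23,26,12]

SEQ = [MISS, L1-HIT, L1-HIT, MISS, MISS, MISS, MISS, MISS, VC-HIT, L1-HIT, VC-HIT, VC-HIT, VC-HIT, MISS, MISS, L1-HIT]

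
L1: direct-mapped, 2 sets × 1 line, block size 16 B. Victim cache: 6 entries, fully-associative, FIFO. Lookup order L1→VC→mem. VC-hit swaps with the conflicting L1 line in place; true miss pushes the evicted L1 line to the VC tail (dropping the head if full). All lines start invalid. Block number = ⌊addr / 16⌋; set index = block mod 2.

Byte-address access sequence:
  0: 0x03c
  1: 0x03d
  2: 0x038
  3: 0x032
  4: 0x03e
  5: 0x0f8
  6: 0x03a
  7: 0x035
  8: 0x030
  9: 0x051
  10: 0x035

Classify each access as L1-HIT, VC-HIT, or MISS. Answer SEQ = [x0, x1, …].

SEQ = [MISS, L1-HIT, L1-HIT, L1-HIT, L1-HIT, MISS, VC-HIT, L1-HIT, L1-HIT, MISS, VC-HIT]

#0 0x3c→b3/s1 MISS; vc=[]
#1 0x3d→b3/s1 L1-HIT; vc=[]
#2 0x38→b3/s1 L1-HIT; vc=[]
#3 0x32→b3/s1 L1-HIT; vc=[]
#4 0x3e→b3/s1 L1-HIT; vc=[]
#5 0xf8→b15/s1 MISS; vc=[3]
#6 0x3a→b3/s1 VC-HIT; vc=[15]
#7 0x35→b3/s1 L1-HIT; vc=[15]
#8 0x30→b3/s1 L1-HIT; vc=[15]
#9 0x51→b5/s1 MISS; vc=[15,3]
#10 0x35→b3/s1 VC-HIT; vc=[15,5]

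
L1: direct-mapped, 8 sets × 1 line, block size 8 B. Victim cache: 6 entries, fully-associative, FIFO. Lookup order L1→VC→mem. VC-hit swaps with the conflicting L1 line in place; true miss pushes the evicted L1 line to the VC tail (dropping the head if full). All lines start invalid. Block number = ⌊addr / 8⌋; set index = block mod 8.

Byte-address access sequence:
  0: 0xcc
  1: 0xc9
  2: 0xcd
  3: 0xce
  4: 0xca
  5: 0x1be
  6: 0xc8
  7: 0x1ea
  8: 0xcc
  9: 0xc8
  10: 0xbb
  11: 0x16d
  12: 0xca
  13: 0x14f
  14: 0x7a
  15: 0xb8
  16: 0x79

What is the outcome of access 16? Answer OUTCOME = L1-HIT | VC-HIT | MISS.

OUTCOME = VC-HIT

  [0] addr=0xcc blk=25 s=1: MISS | VC []
  [1] addr=0xc9 blk=25 s=1: L1-HIT | VC []
  [2] addr=0xcd blk=25 s=1: L1-HIT | VC []
  [3] addr=0xce blk=25 s=1: L1-HIT | VC []
  [4] addr=0xca blk=25 s=1: L1-HIT | VC []
  [5] addr=0x1be blk=55 s=7: MISS | VC []
  [6] addr=0xc8 blk=25 s=1: L1-HIT | VC []
  [7] addr=0x1ea blk=61 s=5: MISS | VC []
  [8] addr=0xcc blk=25 s=1: L1-HIT | VC []
  [9] addr=0xc8 blk=25 s=1: L1-HIT | VC []
  [10] addr=0xbb blk=23 s=7: MISS | VC [55]
  [11] addr=0x16d blk=45 s=5: MISS | VC [55, 61]
  [12] addr=0xca blk=25 s=1: L1-HIT | VC [55, 61]
  [13] addr=0x14f blk=41 s=1: MISS | VC [55, 61, 25]
  [14] addr=0x7a blk=15 s=7: MISS | VC [55, 61, 25, 23]
  [15] addr=0xb8 blk=23 s=7: VC-HIT | VC [55, 61, 25, 15]
  [16] addr=0x79 blk=15 s=7: VC-HIT | VC [55, 61, 25, 23]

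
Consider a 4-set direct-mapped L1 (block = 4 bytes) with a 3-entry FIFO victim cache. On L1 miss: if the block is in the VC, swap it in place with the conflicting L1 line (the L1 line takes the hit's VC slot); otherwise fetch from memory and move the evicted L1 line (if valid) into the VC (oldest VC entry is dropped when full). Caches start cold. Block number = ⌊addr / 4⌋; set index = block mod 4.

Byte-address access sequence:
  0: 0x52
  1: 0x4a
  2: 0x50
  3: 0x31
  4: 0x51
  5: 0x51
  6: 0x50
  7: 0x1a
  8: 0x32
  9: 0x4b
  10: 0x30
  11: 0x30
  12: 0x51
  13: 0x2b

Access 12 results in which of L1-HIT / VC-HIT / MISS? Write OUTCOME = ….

0: 0x52 (blk 20, set 0) → MISS  vc=[]
1: 0x4a (blk 18, set 2) → MISS  vc=[]
2: 0x50 (blk 20, set 0) → L1-HIT  vc=[]
3: 0x31 (blk 12, set 0) → MISS  vc=[20]
4: 0x51 (blk 20, set 0) → VC-HIT  vc=[12]
5: 0x51 (blk 20, set 0) → L1-HIT  vc=[12]
6: 0x50 (blk 20, set 0) → L1-HIT  vc=[12]
7: 0x1a (blk 6, set 2) → MISS  vc=[12, 18]
8: 0x32 (blk 12, set 0) → VC-HIT  vc=[20, 18]
9: 0x4b (blk 18, set 2) → VC-HIT  vc=[20, 6]
10: 0x30 (blk 12, set 0) → L1-HIT  vc=[20, 6]
11: 0x30 (blk 12, set 0) → L1-HIT  vc=[20, 6]
12: 0x51 (blk 20, set 0) → VC-HIT  vc=[12, 6]
13: 0x2b (blk 10, set 2) → MISS  vc=[12, 6, 18]

OUTCOME = VC-HIT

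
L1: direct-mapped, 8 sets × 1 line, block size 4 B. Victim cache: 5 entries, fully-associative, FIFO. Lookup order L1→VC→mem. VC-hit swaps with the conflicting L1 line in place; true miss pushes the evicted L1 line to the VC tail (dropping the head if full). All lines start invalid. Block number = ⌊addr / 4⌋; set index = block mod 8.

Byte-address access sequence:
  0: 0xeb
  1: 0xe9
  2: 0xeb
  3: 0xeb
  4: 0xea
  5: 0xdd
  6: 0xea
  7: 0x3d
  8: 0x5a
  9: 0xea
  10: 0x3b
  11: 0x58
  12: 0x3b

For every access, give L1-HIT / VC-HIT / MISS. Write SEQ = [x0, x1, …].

SEQ = [MISS, L1-HIT, L1-HIT, L1-HIT, L1-HIT, MISS, L1-HIT, MISS, MISS, L1-HIT, MISS, VC-HIT, VC-HIT]

#0 0xeb→b58/s2 MISS; vc=[]
#1 0xe9→b58/s2 L1-HIT; vc=[]
#2 0xeb→b58/s2 L1-HIT; vc=[]
#3 0xeb→b58/s2 L1-HIT; vc=[]
#4 0xea→b58/s2 L1-HIT; vc=[]
#5 0xdd→b55/s7 MISS; vc=[]
#6 0xea→b58/s2 L1-HIT; vc=[]
#7 0x3d→b15/s7 MISS; vc=[55]
#8 0x5a→b22/s6 MISS; vc=[55]
#9 0xea→b58/s2 L1-HIT; vc=[55]
#10 0x3b→b14/s6 MISS; vc=[55,22]
#11 0x58→b22/s6 VC-HIT; vc=[55,14]
#12 0x3b→b14/s6 VC-HIT; vc=[55,22]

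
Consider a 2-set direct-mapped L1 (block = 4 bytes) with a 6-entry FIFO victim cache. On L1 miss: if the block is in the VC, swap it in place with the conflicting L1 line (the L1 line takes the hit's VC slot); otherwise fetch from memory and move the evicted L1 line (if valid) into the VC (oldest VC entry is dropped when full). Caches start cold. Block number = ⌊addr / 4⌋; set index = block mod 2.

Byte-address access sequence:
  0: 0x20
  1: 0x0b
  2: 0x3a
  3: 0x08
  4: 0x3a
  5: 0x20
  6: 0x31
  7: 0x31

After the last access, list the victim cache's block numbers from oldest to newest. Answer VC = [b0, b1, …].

VC = [14, 2, 8]

  [0] addr=0x20 blk=8 s=0: MISS | VC []
  [1] addr=0xb blk=2 s=0: MISS | VC [8]
  [2] addr=0x3a blk=14 s=0: MISS | VC [8, 2]
  [3] addr=0x8 blk=2 s=0: VC-HIT | VC [8, 14]
  [4] addr=0x3a blk=14 s=0: VC-HIT | VC [8, 2]
  [5] addr=0x20 blk=8 s=0: VC-HIT | VC [14, 2]
  [6] addr=0x31 blk=12 s=0: MISS | VC [14, 2, 8]
  [7] addr=0x31 blk=12 s=0: L1-HIT | VC [14, 2, 8]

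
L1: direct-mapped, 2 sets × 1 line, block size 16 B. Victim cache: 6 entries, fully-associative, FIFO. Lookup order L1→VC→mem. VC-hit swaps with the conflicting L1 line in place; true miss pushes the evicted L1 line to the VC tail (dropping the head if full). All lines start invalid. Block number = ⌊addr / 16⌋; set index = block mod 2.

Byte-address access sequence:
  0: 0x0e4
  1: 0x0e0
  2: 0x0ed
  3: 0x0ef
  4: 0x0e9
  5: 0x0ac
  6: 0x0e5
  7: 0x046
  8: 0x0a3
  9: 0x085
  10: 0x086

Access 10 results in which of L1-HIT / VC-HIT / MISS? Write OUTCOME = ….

#0 0xe4→b14/s0 MISS; vc=[]
#1 0xe0→b14/s0 L1-HIT; vc=[]
#2 0xed→b14/s0 L1-HIT; vc=[]
#3 0xef→b14/s0 L1-HIT; vc=[]
#4 0xe9→b14/s0 L1-HIT; vc=[]
#5 0xac→b10/s0 MISS; vc=[14]
#6 0xe5→b14/s0 VC-HIT; vc=[10]
#7 0x46→b4/s0 MISS; vc=[10,14]
#8 0xa3→b10/s0 VC-HIT; vc=[4,14]
#9 0x85→b8/s0 MISS; vc=[4,14,10]
#10 0x86→b8/s0 L1-HIT; vc=[4,14,10]

OUTCOME = L1-HIT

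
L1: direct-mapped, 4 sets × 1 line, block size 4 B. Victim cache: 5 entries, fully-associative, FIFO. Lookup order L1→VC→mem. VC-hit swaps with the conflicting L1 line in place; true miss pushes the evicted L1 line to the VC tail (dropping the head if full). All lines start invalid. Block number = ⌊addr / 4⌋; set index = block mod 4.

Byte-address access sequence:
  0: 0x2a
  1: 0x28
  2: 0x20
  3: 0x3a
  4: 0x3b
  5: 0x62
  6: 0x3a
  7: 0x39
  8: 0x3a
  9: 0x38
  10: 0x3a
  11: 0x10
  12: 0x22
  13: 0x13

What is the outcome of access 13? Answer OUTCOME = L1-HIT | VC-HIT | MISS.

0: 0x2a (blk 10, set 2) → MISS  vc=[]
1: 0x28 (blk 10, set 2) → L1-HIT  vc=[]
2: 0x20 (blk 8, set 0) → MISS  vc=[]
3: 0x3a (blk 14, set 2) → MISS  vc=[10]
4: 0x3b (blk 14, set 2) → L1-HIT  vc=[10]
5: 0x62 (blk 24, set 0) → MISS  vc=[10, 8]
6: 0x3a (blk 14, set 2) → L1-HIT  vc=[10, 8]
7: 0x39 (blk 14, set 2) → L1-HIT  vc=[10, 8]
8: 0x3a (blk 14, set 2) → L1-HIT  vc=[10, 8]
9: 0x38 (blk 14, set 2) → L1-HIT  vc=[10, 8]
10: 0x3a (blk 14, set 2) → L1-HIT  vc=[10, 8]
11: 0x10 (blk 4, set 0) → MISS  vc=[10, 8, 24]
12: 0x22 (blk 8, set 0) → VC-HIT  vc=[10, 4, 24]
13: 0x13 (blk 4, set 0) → VC-HIT  vc=[10, 8, 24]

OUTCOME = VC-HIT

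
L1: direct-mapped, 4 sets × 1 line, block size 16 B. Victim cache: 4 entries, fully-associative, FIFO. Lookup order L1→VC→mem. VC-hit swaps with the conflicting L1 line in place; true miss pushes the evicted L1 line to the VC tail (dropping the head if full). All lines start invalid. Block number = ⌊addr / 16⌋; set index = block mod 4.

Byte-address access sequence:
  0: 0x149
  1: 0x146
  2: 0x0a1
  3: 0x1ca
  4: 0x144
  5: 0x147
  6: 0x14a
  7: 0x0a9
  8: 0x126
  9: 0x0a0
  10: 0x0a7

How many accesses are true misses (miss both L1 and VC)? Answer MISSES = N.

0: 0x149 (blk 20, set 0) → MISS  vc=[]
1: 0x146 (blk 20, set 0) → L1-HIT  vc=[]
2: 0xa1 (blk 10, set 2) → MISS  vc=[]
3: 0x1ca (blk 28, set 0) → MISS  vc=[20]
4: 0x144 (blk 20, set 0) → VC-HIT  vc=[28]
5: 0x147 (blk 20, set 0) → L1-HIT  vc=[28]
6: 0x14a (blk 20, set 0) → L1-HIT  vc=[28]
7: 0xa9 (blk 10, set 2) → L1-HIT  vc=[28]
8: 0x126 (blk 18, set 2) → MISS  vc=[28, 10]
9: 0xa0 (blk 10, set 2) → VC-HIT  vc=[28, 18]
10: 0xa7 (blk 10, set 2) → L1-HIT  vc=[28, 18]

MISSES = 4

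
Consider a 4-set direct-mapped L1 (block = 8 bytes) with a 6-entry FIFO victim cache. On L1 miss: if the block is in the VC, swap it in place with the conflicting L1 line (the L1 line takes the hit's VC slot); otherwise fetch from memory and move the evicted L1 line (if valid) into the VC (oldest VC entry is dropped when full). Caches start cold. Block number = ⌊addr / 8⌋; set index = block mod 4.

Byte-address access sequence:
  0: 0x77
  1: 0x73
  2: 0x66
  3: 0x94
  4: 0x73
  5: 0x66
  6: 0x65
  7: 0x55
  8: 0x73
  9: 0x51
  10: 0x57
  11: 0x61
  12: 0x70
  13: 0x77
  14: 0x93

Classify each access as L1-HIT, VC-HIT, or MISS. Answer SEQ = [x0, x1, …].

  [0] addr=0x77 blk=14 s=2: MISS | VC []
  [1] addr=0x73 blk=14 s=2: L1-HIT | VC []
  [2] addr=0x66 blk=12 s=0: MISS | VC []
  [3] addr=0x94 blk=18 s=2: MISS | VC [14]
  [4] addr=0x73 blk=14 s=2: VC-HIT | VC [18]
  [5] addr=0x66 blk=12 s=0: L1-HIT | VC [18]
  [6] addr=0x65 blk=12 s=0: L1-HIT | VC [18]
  [7] addr=0x55 blk=10 s=2: MISS | VC [18, 14]
  [8] addr=0x73 blk=14 s=2: VC-HIT | VC [18, 10]
  [9] addr=0x51 blk=10 s=2: VC-HIT | VC [18, 14]
  [10] addr=0x57 blk=10 s=2: L1-HIT | VC [18, 14]
  [11] addr=0x61 blk=12 s=0: L1-HIT | VC [18, 14]
  [12] addr=0x70 blk=14 s=2: VC-HIT | VC [18, 10]
  [13] addr=0x77 blk=14 s=2: L1-HIT | VC [18, 10]
  [14] addr=0x93 blk=18 s=2: VC-HIT | VC [14, 10]

SEQ = [MISS, L1-HIT, MISS, MISS, VC-HIT, L1-HIT, L1-HIT, MISS, VC-HIT, VC-HIT, L1-HIT, L1-HIT, VC-HIT, L1-HIT, VC-HIT]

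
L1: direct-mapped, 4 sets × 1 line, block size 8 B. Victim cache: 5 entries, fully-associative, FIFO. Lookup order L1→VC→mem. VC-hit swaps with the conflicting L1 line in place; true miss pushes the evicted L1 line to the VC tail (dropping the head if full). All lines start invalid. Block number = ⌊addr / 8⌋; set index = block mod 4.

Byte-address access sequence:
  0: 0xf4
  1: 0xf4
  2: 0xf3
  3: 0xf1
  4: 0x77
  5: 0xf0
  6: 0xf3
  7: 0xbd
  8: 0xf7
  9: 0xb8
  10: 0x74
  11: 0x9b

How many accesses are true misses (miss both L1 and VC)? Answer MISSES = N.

0: 0xf4 (blk 30, set 2) → MISS  vc=[]
1: 0xf4 (blk 30, set 2) → L1-HIT  vc=[]
2: 0xf3 (blk 30, set 2) → L1-HIT  vc=[]
3: 0xf1 (blk 30, set 2) → L1-HIT  vc=[]
4: 0x77 (blk 14, set 2) → MISS  vc=[30]
5: 0xf0 (blk 30, set 2) → VC-HIT  vc=[14]
6: 0xf3 (blk 30, set 2) → L1-HIT  vc=[14]
7: 0xbd (blk 23, set 3) → MISS  vc=[14]
8: 0xf7 (blk 30, set 2) → L1-HIT  vc=[14]
9: 0xb8 (blk 23, set 3) → L1-HIT  vc=[14]
10: 0x74 (blk 14, set 2) → VC-HIT  vc=[30]
11: 0x9b (blk 19, set 3) → MISS  vc=[30, 23]

MISSES = 4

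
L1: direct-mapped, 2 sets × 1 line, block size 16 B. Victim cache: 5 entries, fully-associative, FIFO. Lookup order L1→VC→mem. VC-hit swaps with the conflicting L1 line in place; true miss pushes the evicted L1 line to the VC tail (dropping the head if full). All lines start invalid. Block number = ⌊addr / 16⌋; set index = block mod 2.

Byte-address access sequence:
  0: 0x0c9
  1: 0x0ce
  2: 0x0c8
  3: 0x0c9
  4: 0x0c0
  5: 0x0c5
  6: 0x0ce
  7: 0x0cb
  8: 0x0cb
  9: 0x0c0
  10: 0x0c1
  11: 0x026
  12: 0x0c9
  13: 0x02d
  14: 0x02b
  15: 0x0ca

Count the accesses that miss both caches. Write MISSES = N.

MISSES = 2

0: 0xc9 (blk 12, set 0) → MISS  vc=[]
1: 0xce (blk 12, set 0) → L1-HIT  vc=[]
2: 0xc8 (blk 12, set 0) → L1-HIT  vc=[]
3: 0xc9 (blk 12, set 0) → L1-HIT  vc=[]
4: 0xc0 (blk 12, set 0) → L1-HIT  vc=[]
5: 0xc5 (blk 12, set 0) → L1-HIT  vc=[]
6: 0xce (blk 12, set 0) → L1-HIT  vc=[]
7: 0xcb (blk 12, set 0) → L1-HIT  vc=[]
8: 0xcb (blk 12, set 0) → L1-HIT  vc=[]
9: 0xc0 (blk 12, set 0) → L1-HIT  vc=[]
10: 0xc1 (blk 12, set 0) → L1-HIT  vc=[]
11: 0x26 (blk 2, set 0) → MISS  vc=[12]
12: 0xc9 (blk 12, set 0) → VC-HIT  vc=[2]
13: 0x2d (blk 2, set 0) → VC-HIT  vc=[12]
14: 0x2b (blk 2, set 0) → L1-HIT  vc=[12]
15: 0xca (blk 12, set 0) → VC-HIT  vc=[2]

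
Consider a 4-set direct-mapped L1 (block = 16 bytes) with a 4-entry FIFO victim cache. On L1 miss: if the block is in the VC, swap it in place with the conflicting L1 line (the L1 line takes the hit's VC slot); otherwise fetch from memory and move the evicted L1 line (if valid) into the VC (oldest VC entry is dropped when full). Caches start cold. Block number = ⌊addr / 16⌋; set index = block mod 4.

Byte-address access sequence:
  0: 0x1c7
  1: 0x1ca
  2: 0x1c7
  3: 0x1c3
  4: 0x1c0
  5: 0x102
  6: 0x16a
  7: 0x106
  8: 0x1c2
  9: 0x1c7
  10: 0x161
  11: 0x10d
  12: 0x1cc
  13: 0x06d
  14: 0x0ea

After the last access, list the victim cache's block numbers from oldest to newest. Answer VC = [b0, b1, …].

VC = [16, 22, 6]

#0 0x1c7→b28/s0 MISS; vc=[]
#1 0x1ca→b28/s0 L1-HIT; vc=[]
#2 0x1c7→b28/s0 L1-HIT; vc=[]
#3 0x1c3→b28/s0 L1-HIT; vc=[]
#4 0x1c0→b28/s0 L1-HIT; vc=[]
#5 0x102→b16/s0 MISS; vc=[28]
#6 0x16a→b22/s2 MISS; vc=[28]
#7 0x106→b16/s0 L1-HIT; vc=[28]
#8 0x1c2→b28/s0 VC-HIT; vc=[16]
#9 0x1c7→b28/s0 L1-HIT; vc=[16]
#10 0x161→b22/s2 L1-HIT; vc=[16]
#11 0x10d→b16/s0 VC-HIT; vc=[28]
#12 0x1cc→b28/s0 VC-HIT; vc=[16]
#13 0x6d→b6/s2 MISS; vc=[16,22]
#14 0xea→b14/s2 MISS; vc=[16,22,6]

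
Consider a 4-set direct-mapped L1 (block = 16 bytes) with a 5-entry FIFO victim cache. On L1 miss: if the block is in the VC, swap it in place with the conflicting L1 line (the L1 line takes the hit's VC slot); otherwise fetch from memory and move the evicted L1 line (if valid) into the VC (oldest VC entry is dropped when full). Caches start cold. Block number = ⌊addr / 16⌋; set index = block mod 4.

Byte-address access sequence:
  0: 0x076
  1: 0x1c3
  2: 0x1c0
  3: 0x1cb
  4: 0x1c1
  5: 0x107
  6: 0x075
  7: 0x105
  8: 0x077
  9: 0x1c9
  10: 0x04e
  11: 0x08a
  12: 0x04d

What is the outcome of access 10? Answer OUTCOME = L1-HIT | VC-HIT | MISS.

#0 0x76→b7/s3 MISS; vc=[]
#1 0x1c3→b28/s0 MISS; vc=[]
#2 0x1c0→b28/s0 L1-HIT; vc=[]
#3 0x1cb→b28/s0 L1-HIT; vc=[]
#4 0x1c1→b28/s0 L1-HIT; vc=[]
#5 0x107→b16/s0 MISS; vc=[28]
#6 0x75→b7/s3 L1-HIT; vc=[28]
#7 0x105→b16/s0 L1-HIT; vc=[28]
#8 0x77→b7/s3 L1-HIT; vc=[28]
#9 0x1c9→b28/s0 VC-HIT; vc=[16]
#10 0x4e→b4/s0 MISS; vc=[16,28]
#11 0x8a→b8/s0 MISS; vc=[16,28,4]
#12 0x4d→b4/s0 VC-HIT; vc=[16,28,8]

OUTCOME = MISS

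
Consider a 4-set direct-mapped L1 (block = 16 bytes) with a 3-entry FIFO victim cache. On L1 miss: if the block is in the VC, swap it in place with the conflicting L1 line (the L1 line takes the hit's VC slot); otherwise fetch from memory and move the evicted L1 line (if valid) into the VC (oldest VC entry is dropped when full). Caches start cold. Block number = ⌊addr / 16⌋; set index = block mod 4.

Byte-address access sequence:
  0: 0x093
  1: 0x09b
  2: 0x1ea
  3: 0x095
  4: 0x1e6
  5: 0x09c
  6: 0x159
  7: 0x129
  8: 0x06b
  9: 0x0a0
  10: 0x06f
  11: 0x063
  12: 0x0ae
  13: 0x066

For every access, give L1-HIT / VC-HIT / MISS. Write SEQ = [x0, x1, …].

SEQ = [MISS, L1-HIT, MISS, L1-HIT, L1-HIT, L1-HIT, MISS, MISS, MISS, MISS, VC-HIT, L1-HIT, VC-HIT, VC-HIT]

#0 0x93→b9/s1 MISS; vc=[]
#1 0x9b→b9/s1 L1-HIT; vc=[]
#2 0x1ea→b30/s2 MISS; vc=[]
#3 0x95→b9/s1 L1-HIT; vc=[]
#4 0x1e6→b30/s2 L1-HIT; vc=[]
#5 0x9c→b9/s1 L1-HIT; vc=[]
#6 0x159→b21/s1 MISS; vc=[9]
#7 0x129→b18/s2 MISS; vc=[9,30]
#8 0x6b→b6/s2 MISS; vc=[9,30,18]
#9 0xa0→b10/s2 MISS; vc=[30,18,6]
#10 0x6f→b6/s2 VC-HIT; vc=[30,18,10]
#11 0x63→b6/s2 L1-HIT; vc=[30,18,10]
#12 0xae→b10/s2 VC-HIT; vc=[30,18,6]
#13 0x66→b6/s2 VC-HIT; vc=[30,18,10]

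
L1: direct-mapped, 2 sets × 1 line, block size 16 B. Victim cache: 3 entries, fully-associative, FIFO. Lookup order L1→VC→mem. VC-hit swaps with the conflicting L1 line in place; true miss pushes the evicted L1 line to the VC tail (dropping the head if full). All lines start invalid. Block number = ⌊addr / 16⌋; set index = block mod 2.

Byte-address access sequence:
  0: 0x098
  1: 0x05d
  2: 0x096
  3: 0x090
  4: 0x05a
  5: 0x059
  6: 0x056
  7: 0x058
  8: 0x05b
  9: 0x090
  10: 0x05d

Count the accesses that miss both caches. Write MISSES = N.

MISSES = 2

  [0] addr=0x98 blk=9 s=1: MISS | VC []
  [1] addr=0x5d blk=5 s=1: MISS | VC [9]
  [2] addr=0x96 blk=9 s=1: VC-HIT | VC [5]
  [3] addr=0x90 blk=9 s=1: L1-HIT | VC [5]
  [4] addr=0x5a blk=5 s=1: VC-HIT | VC [9]
  [5] addr=0x59 blk=5 s=1: L1-HIT | VC [9]
  [6] addr=0x56 blk=5 s=1: L1-HIT | VC [9]
  [7] addr=0x58 blk=5 s=1: L1-HIT | VC [9]
  [8] addr=0x5b blk=5 s=1: L1-HIT | VC [9]
  [9] addr=0x90 blk=9 s=1: VC-HIT | VC [5]
  [10] addr=0x5d blk=5 s=1: VC-HIT | VC [9]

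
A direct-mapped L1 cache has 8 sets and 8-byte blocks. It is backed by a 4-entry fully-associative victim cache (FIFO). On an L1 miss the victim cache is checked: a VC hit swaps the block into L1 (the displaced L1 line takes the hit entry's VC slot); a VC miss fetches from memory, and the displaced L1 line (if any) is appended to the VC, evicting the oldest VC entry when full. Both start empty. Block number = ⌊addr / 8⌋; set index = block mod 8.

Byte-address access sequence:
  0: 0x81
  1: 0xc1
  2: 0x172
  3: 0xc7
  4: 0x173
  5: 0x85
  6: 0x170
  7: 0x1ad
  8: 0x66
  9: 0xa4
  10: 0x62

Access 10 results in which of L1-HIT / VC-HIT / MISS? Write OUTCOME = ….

OUTCOME = VC-HIT

  [0] addr=0x81 blk=16 s=0: MISS | VC []
  [1] addr=0xc1 blk=24 s=0: MISS | VC [16]
  [2] addr=0x172 blk=46 s=6: MISS | VC [16]
  [3] addr=0xc7 blk=24 s=0: L1-HIT | VC [16]
  [4] addr=0x173 blk=46 s=6: L1-HIT | VC [16]
  [5] addr=0x85 blk=16 s=0: VC-HIT | VC [24]
  [6] addr=0x170 blk=46 s=6: L1-HIT | VC [24]
  [7] addr=0x1ad blk=53 s=5: MISS | VC [24]
  [8] addr=0x66 blk=12 s=4: MISS | VC [24]
  [9] addr=0xa4 blk=20 s=4: MISS | VC [24, 12]
  [10] addr=0x62 blk=12 s=4: VC-HIT | VC [24, 20]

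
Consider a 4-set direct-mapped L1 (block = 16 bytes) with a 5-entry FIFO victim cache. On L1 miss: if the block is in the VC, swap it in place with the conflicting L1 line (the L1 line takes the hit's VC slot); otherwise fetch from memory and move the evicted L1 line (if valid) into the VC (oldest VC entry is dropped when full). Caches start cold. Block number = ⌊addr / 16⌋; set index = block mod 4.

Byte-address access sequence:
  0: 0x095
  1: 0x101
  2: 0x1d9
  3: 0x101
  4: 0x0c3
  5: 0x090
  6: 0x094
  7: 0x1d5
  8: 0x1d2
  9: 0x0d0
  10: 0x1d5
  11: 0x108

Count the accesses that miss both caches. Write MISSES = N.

MISSES = 5

0: 0x95 (blk 9, set 1) → MISS  vc=[]
1: 0x101 (blk 16, set 0) → MISS  vc=[]
2: 0x1d9 (blk 29, set 1) → MISS  vc=[9]
3: 0x101 (blk 16, set 0) → L1-HIT  vc=[9]
4: 0xc3 (blk 12, set 0) → MISS  vc=[9, 16]
5: 0x90 (blk 9, set 1) → VC-HIT  vc=[29, 16]
6: 0x94 (blk 9, set 1) → L1-HIT  vc=[29, 16]
7: 0x1d5 (blk 29, set 1) → VC-HIT  vc=[9, 16]
8: 0x1d2 (blk 29, set 1) → L1-HIT  vc=[9, 16]
9: 0xd0 (blk 13, set 1) → MISS  vc=[9, 16, 29]
10: 0x1d5 (blk 29, set 1) → VC-HIT  vc=[9, 16, 13]
11: 0x108 (blk 16, set 0) → VC-HIT  vc=[9, 12, 13]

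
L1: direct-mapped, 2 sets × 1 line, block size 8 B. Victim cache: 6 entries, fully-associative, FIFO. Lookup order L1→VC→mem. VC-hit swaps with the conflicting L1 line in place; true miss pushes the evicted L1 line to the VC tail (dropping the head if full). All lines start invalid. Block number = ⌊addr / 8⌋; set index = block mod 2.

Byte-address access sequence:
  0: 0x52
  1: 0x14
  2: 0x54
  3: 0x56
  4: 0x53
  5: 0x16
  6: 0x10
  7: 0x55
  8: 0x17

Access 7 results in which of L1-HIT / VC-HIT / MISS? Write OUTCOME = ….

OUTCOME = VC-HIT

0: 0x52 (blk 10, set 0) → MISS  vc=[]
1: 0x14 (blk 2, set 0) → MISS  vc=[10]
2: 0x54 (blk 10, set 0) → VC-HIT  vc=[2]
3: 0x56 (blk 10, set 0) → L1-HIT  vc=[2]
4: 0x53 (blk 10, set 0) → L1-HIT  vc=[2]
5: 0x16 (blk 2, set 0) → VC-HIT  vc=[10]
6: 0x10 (blk 2, set 0) → L1-HIT  vc=[10]
7: 0x55 (blk 10, set 0) → VC-HIT  vc=[2]
8: 0x17 (blk 2, set 0) → VC-HIT  vc=[10]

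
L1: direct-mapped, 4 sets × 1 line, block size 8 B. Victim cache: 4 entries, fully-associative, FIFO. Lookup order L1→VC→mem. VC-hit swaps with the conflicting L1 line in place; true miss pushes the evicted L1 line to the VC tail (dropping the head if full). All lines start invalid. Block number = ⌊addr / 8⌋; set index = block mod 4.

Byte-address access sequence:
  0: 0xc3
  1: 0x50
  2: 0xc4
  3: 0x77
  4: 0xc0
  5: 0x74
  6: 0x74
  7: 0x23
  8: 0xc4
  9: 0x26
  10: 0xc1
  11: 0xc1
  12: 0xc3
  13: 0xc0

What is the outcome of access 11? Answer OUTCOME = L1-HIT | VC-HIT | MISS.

0: 0xc3 (blk 24, set 0) → MISS  vc=[]
1: 0x50 (blk 10, set 2) → MISS  vc=[]
2: 0xc4 (blk 24, set 0) → L1-HIT  vc=[]
3: 0x77 (blk 14, set 2) → MISS  vc=[10]
4: 0xc0 (blk 24, set 0) → L1-HIT  vc=[10]
5: 0x74 (blk 14, set 2) → L1-HIT  vc=[10]
6: 0x74 (blk 14, set 2) → L1-HIT  vc=[10]
7: 0x23 (blk 4, set 0) → MISS  vc=[10, 24]
8: 0xc4 (blk 24, set 0) → VC-HIT  vc=[10, 4]
9: 0x26 (blk 4, set 0) → VC-HIT  vc=[10, 24]
10: 0xc1 (blk 24, set 0) → VC-HIT  vc=[10, 4]
11: 0xc1 (blk 24, set 0) → L1-HIT  vc=[10, 4]
12: 0xc3 (blk 24, set 0) → L1-HIT  vc=[10, 4]
13: 0xc0 (blk 24, set 0) → L1-HIT  vc=[10, 4]

OUTCOME = L1-HIT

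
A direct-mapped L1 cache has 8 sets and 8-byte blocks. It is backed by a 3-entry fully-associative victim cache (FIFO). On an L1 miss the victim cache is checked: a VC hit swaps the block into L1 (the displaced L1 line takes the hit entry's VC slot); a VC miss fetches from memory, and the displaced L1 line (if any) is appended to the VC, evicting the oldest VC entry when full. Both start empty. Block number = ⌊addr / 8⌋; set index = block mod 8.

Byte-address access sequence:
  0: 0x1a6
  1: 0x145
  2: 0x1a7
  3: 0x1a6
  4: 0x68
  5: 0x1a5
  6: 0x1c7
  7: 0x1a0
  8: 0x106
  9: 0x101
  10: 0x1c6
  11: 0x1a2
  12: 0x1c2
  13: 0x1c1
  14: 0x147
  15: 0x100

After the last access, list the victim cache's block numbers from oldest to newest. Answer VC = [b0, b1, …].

#0 0x1a6→b52/s4 MISS; vc=[]
#1 0x145→b40/s0 MISS; vc=[]
#2 0x1a7→b52/s4 L1-HIT; vc=[]
#3 0x1a6→b52/s4 L1-HIT; vc=[]
#4 0x68→b13/s5 MISS; vc=[]
#5 0x1a5→b52/s4 L1-HIT; vc=[]
#6 0x1c7→b56/s0 MISS; vc=[40]
#7 0x1a0→b52/s4 L1-HIT; vc=[40]
#8 0x106→b32/s0 MISS; vc=[40,56]
#9 0x101→b32/s0 L1-HIT; vc=[40,56]
#10 0x1c6→b56/s0 VC-HIT; vc=[40,32]
#11 0x1a2→b52/s4 L1-HIT; vc=[40,32]
#12 0x1c2→b56/s0 L1-HIT; vc=[40,32]
#13 0x1c1→b56/s0 L1-HIT; vc=[40,32]
#14 0x147→b40/s0 VC-HIT; vc=[56,32]
#15 0x100→b32/s0 VC-HIT; vc=[56,40]

VC = [56, 40]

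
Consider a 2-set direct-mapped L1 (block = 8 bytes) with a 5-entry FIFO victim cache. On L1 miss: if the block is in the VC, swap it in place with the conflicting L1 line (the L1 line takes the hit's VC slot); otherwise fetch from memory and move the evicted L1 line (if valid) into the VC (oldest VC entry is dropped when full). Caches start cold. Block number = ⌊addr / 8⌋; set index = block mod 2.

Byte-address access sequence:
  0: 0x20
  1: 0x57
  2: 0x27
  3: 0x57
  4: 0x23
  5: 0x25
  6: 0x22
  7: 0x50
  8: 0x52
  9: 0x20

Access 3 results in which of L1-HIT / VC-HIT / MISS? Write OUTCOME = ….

  [0] addr=0x20 blk=4 s=0: MISS | VC []
  [1] addr=0x57 blk=10 s=0: MISS | VC [4]
  [2] addr=0x27 blk=4 s=0: VC-HIT | VC [10]
  [3] addr=0x57 blk=10 s=0: VC-HIT | VC [4]
  [4] addr=0x23 blk=4 s=0: VC-HIT | VC [10]
  [5] addr=0x25 blk=4 s=0: L1-HIT | VC [10]
  [6] addr=0x22 blk=4 s=0: L1-HIT | VC [10]
  [7] addr=0x50 blk=10 s=0: VC-HIT | VC [4]
  [8] addr=0x52 blk=10 s=0: L1-HIT | VC [4]
  [9] addr=0x20 blk=4 s=0: VC-HIT | VC [10]

OUTCOME = VC-HIT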